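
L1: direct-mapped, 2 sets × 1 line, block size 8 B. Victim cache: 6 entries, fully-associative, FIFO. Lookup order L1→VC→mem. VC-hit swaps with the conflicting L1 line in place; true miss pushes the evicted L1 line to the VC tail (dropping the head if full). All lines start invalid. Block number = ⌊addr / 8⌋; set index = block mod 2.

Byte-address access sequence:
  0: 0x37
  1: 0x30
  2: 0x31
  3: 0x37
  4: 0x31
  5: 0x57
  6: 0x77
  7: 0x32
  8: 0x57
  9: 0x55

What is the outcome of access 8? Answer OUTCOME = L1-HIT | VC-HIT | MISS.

0: 0x37 (blk 6, set 0) → MISS  vc=[]
1: 0x30 (blk 6, set 0) → L1-HIT  vc=[]
2: 0x31 (blk 6, set 0) → L1-HIT  vc=[]
3: 0x37 (blk 6, set 0) → L1-HIT  vc=[]
4: 0x31 (blk 6, set 0) → L1-HIT  vc=[]
5: 0x57 (blk 10, set 0) → MISS  vc=[6]
6: 0x77 (blk 14, set 0) → MISS  vc=[6, 10]
7: 0x32 (blk 6, set 0) → VC-HIT  vc=[14, 10]
8: 0x57 (blk 10, set 0) → VC-HIT  vc=[14, 6]
9: 0x55 (blk 10, set 0) → L1-HIT  vc=[14, 6]

OUTCOME = VC-HIT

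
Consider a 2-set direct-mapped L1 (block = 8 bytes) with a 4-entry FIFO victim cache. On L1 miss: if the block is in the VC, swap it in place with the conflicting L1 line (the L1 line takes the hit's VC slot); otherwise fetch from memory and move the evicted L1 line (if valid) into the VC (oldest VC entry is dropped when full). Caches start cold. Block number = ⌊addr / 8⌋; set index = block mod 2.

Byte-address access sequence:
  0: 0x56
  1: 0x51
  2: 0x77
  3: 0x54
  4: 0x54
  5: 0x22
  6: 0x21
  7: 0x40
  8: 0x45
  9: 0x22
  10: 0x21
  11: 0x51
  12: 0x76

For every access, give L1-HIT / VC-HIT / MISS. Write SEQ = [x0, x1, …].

#0 0x56→b10/s0 MISS; vc=[]
#1 0x51→b10/s0 L1-HIT; vc=[]
#2 0x77→b14/s0 MISS; vc=[10]
#3 0x54→b10/s0 VC-HIT; vc=[14]
#4 0x54→b10/s0 L1-HIT; vc=[14]
#5 0x22→b4/s0 MISS; vc=[14,10]
#6 0x21→b4/s0 L1-HIT; vc=[14,10]
#7 0x40→b8/s0 MISS; vc=[14,10,4]
#8 0x45→b8/s0 L1-HIT; vc=[14,10,4]
#9 0x22→b4/s0 VC-HIT; vc=[14,10,8]
#10 0x21→b4/s0 L1-HIT; vc=[14,10,8]
#11 0x51→b10/s0 VC-HIT; vc=[14,4,8]
#12 0x76→b14/s0 VC-HIT; vc=[10,4,8]

SEQ = [MISS, L1-HIT, MISS, VC-HIT, L1-HIT, MISS, L1-HIT, MISS, L1-HIT, VC-HIT, L1-HIT, VC-HIT, VC-HIT]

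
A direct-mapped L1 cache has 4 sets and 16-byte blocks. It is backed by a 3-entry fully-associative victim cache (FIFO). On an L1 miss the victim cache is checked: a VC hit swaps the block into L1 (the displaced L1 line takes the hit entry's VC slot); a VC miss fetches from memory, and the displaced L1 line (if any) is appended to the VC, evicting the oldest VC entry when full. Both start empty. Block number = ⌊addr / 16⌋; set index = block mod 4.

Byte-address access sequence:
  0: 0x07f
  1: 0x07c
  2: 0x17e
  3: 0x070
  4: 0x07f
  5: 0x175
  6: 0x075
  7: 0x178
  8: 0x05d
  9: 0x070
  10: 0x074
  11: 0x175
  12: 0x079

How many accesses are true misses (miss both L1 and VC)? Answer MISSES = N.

  [0] addr=0x7f blk=7 s=3: MISS | VC []
  [1] addr=0x7c blk=7 s=3: L1-HIT | VC []
  [2] addr=0x17e blk=23 s=3: MISS | VC [7]
  [3] addr=0x70 blk=7 s=3: VC-HIT | VC [23]
  [4] addr=0x7f blk=7 s=3: L1-HIT | VC [23]
  [5] addr=0x175 blk=23 s=3: VC-HIT | VC [7]
  [6] addr=0x75 blk=7 s=3: VC-HIT | VC [23]
  [7] addr=0x178 blk=23 s=3: VC-HIT | VC [7]
  [8] addr=0x5d blk=5 s=1: MISS | VC [7]
  [9] addr=0x70 blk=7 s=3: VC-HIT | VC [23]
  [10] addr=0x74 blk=7 s=3: L1-HIT | VC [23]
  [11] addr=0x175 blk=23 s=3: VC-HIT | VC [7]
  [12] addr=0x79 blk=7 s=3: VC-HIT | VC [23]

MISSES = 3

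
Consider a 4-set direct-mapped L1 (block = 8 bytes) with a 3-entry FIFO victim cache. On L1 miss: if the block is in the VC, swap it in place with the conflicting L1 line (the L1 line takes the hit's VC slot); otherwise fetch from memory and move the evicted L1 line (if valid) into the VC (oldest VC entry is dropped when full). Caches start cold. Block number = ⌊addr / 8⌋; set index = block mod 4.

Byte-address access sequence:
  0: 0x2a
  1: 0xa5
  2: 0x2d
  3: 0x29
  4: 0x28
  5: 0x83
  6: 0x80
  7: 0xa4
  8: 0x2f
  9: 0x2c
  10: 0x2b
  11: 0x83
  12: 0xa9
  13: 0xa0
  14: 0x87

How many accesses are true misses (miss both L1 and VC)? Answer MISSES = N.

#0 0x2a→b5/s1 MISS; vc=[]
#1 0xa5→b20/s0 MISS; vc=[]
#2 0x2d→b5/s1 L1-HIT; vc=[]
#3 0x29→b5/s1 L1-HIT; vc=[]
#4 0x28→b5/s1 L1-HIT; vc=[]
#5 0x83→b16/s0 MISS; vc=[20]
#6 0x80→b16/s0 L1-HIT; vc=[20]
#7 0xa4→b20/s0 VC-HIT; vc=[16]
#8 0x2f→b5/s1 L1-HIT; vc=[16]
#9 0x2c→b5/s1 L1-HIT; vc=[16]
#10 0x2b→b5/s1 L1-HIT; vc=[16]
#11 0x83→b16/s0 VC-HIT; vc=[20]
#12 0xa9→b21/s1 MISS; vc=[20,5]
#13 0xa0→b20/s0 VC-HIT; vc=[16,5]
#14 0x87→b16/s0 VC-HIT; vc=[20,5]

MISSES = 4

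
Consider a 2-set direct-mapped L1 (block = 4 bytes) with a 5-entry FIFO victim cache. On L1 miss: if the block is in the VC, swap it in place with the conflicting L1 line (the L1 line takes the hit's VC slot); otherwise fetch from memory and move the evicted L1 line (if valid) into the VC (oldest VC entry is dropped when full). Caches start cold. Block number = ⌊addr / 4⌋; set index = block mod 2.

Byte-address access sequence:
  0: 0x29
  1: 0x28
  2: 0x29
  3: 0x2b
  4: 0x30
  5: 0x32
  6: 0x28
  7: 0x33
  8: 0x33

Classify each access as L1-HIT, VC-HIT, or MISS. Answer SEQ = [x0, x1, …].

  [0] addr=0x29 blk=10 s=0: MISS | VC []
  [1] addr=0x28 blk=10 s=0: L1-HIT | VC []
  [2] addr=0x29 blk=10 s=0: L1-HIT | VC []
  [3] addr=0x2b blk=10 s=0: L1-HIT | VC []
  [4] addr=0x30 blk=12 s=0: MISS | VC [10]
  [5] addr=0x32 blk=12 s=0: L1-HIT | VC [10]
  [6] addr=0x28 blk=10 s=0: VC-HIT | VC [12]
  [7] addr=0x33 blk=12 s=0: VC-HIT | VC [10]
  [8] addr=0x33 blk=12 s=0: L1-HIT | VC [10]

SEQ = [MISS, L1-HIT, L1-HIT, L1-HIT, MISS, L1-HIT, VC-HIT, VC-HIT, L1-HIT]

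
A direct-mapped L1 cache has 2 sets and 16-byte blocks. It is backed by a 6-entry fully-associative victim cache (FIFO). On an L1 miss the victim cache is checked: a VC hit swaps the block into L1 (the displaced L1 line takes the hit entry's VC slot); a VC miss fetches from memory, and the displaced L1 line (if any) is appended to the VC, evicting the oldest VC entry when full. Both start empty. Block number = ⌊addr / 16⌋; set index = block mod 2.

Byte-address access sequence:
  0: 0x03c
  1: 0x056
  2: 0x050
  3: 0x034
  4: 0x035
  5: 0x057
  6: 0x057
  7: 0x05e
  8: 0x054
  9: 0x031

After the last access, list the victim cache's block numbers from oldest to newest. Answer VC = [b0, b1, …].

#0 0x3c→b3/s1 MISS; vc=[]
#1 0x56→b5/s1 MISS; vc=[3]
#2 0x50→b5/s1 L1-HIT; vc=[3]
#3 0x34→b3/s1 VC-HIT; vc=[5]
#4 0x35→b3/s1 L1-HIT; vc=[5]
#5 0x57→b5/s1 VC-HIT; vc=[3]
#6 0x57→b5/s1 L1-HIT; vc=[3]
#7 0x5e→b5/s1 L1-HIT; vc=[3]
#8 0x54→b5/s1 L1-HIT; vc=[3]
#9 0x31→b3/s1 VC-HIT; vc=[5]

VC = [5]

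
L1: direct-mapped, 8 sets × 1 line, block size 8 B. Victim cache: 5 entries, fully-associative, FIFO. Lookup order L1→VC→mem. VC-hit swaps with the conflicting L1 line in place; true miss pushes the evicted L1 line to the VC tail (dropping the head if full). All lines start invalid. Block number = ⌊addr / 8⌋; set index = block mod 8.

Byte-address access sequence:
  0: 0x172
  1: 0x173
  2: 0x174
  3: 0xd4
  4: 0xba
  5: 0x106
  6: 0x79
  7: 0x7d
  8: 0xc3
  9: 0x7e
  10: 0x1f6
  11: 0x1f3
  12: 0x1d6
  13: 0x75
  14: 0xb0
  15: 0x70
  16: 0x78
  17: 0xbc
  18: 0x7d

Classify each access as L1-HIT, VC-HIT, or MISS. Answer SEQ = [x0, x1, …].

0: 0x172 (blk 46, set 6) → MISS  vc=[]
1: 0x173 (blk 46, set 6) → L1-HIT  vc=[]
2: 0x174 (blk 46, set 6) → L1-HIT  vc=[]
3: 0xd4 (blk 26, set 2) → MISS  vc=[]
4: 0xba (blk 23, set 7) → MISS  vc=[]
5: 0x106 (blk 32, set 0) → MISS  vc=[]
6: 0x79 (blk 15, set 7) → MISS  vc=[23]
7: 0x7d (blk 15, set 7) → L1-HIT  vc=[23]
8: 0xc3 (blk 24, set 0) → MISS  vc=[23, 32]
9: 0x7e (blk 15, set 7) → L1-HIT  vc=[23, 32]
10: 0x1f6 (blk 62, set 6) → MISS  vc=[23, 32, 46]
11: 0x1f3 (blk 62, set 6) → L1-HIT  vc=[23, 32, 46]
12: 0x1d6 (blk 58, set 2) → MISS  vc=[23, 32, 46, 26]
13: 0x75 (blk 14, set 6) → MISS  vc=[23, 32, 46, 26, 62]
14: 0xb0 (blk 22, set 6) → MISS  vc=[32, 46, 26, 62, 14]
15: 0x70 (blk 14, set 6) → VC-HIT  vc=[32, 46, 26, 62, 22]
16: 0x78 (blk 15, set 7) → L1-HIT  vc=[32, 46, 26, 62, 22]
17: 0xbc (blk 23, set 7) → MISS  vc=[46, 26, 62, 22, 15]
18: 0x7d (blk 15, set 7) → VC-HIT  vc=[46, 26, 62, 22, 23]

SEQ = [MISS, L1-HIT, L1-HIT, MISS, MISS, MISS, MISS, L1-HIT, MISS, L1-HIT, MISS, L1-HIT, MISS, MISS, MISS, VC-HIT, L1-HIT, MISS, VC-HIT]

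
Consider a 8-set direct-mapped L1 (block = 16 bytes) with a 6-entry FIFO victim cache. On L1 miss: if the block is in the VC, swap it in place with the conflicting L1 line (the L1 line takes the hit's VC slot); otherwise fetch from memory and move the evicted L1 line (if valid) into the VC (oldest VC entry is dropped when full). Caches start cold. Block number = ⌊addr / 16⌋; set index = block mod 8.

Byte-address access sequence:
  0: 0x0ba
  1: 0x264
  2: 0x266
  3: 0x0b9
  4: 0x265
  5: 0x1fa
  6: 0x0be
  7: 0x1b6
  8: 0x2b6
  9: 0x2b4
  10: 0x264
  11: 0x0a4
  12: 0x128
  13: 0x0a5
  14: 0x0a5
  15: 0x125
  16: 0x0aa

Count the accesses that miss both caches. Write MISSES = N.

MISSES = 7

0: 0xba (blk 11, set 3) → MISS  vc=[]
1: 0x264 (blk 38, set 6) → MISS  vc=[]
2: 0x266 (blk 38, set 6) → L1-HIT  vc=[]
3: 0xb9 (blk 11, set 3) → L1-HIT  vc=[]
4: 0x265 (blk 38, set 6) → L1-HIT  vc=[]
5: 0x1fa (blk 31, set 7) → MISS  vc=[]
6: 0xbe (blk 11, set 3) → L1-HIT  vc=[]
7: 0x1b6 (blk 27, set 3) → MISS  vc=[11]
8: 0x2b6 (blk 43, set 3) → MISS  vc=[11, 27]
9: 0x2b4 (blk 43, set 3) → L1-HIT  vc=[11, 27]
10: 0x264 (blk 38, set 6) → L1-HIT  vc=[11, 27]
11: 0xa4 (blk 10, set 2) → MISS  vc=[11, 27]
12: 0x128 (blk 18, set 2) → MISS  vc=[11, 27, 10]
13: 0xa5 (blk 10, set 2) → VC-HIT  vc=[11, 27, 18]
14: 0xa5 (blk 10, set 2) → L1-HIT  vc=[11, 27, 18]
15: 0x125 (blk 18, set 2) → VC-HIT  vc=[11, 27, 10]
16: 0xaa (blk 10, set 2) → VC-HIT  vc=[11, 27, 18]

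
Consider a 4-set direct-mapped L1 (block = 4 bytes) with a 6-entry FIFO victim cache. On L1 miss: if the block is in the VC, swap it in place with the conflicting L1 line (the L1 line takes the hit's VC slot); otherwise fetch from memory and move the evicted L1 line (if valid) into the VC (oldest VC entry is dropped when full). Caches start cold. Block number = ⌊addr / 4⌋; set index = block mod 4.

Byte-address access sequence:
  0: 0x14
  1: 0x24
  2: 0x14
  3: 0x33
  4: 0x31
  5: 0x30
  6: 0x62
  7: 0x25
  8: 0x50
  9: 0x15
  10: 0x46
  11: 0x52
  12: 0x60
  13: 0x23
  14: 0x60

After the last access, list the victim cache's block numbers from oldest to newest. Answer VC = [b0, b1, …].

  [0] addr=0x14 blk=5 s=1: MISS | VC []
  [1] addr=0x24 blk=9 s=1: MISS | VC [5]
  [2] addr=0x14 blk=5 s=1: VC-HIT | VC [9]
  [3] addr=0x33 blk=12 s=0: MISS | VC [9]
  [4] addr=0x31 blk=12 s=0: L1-HIT | VC [9]
  [5] addr=0x30 blk=12 s=0: L1-HIT | VC [9]
  [6] addr=0x62 blk=24 s=0: MISS | VC [9, 12]
  [7] addr=0x25 blk=9 s=1: VC-HIT | VC [5, 12]
  [8] addr=0x50 blk=20 s=0: MISS | VC [5, 12, 24]
  [9] addr=0x15 blk=5 s=1: VC-HIT | VC [9, 12, 24]
  [10] addr=0x46 blk=17 s=1: MISS | VC [9, 12, 24, 5]
  [11] addr=0x52 blk=20 s=0: L1-HIT | VC [9, 12, 24, 5]
  [12] addr=0x60 blk=24 s=0: VC-HIT | VC [9, 12, 20, 5]
  [13] addr=0x23 blk=8 s=0: MISS | VC [9, 12, 20, 5, 24]
  [14] addr=0x60 blk=24 s=0: VC-HIT | VC [9, 12, 20, 5, 8]

VC = [9, 12, 20, 5, 8]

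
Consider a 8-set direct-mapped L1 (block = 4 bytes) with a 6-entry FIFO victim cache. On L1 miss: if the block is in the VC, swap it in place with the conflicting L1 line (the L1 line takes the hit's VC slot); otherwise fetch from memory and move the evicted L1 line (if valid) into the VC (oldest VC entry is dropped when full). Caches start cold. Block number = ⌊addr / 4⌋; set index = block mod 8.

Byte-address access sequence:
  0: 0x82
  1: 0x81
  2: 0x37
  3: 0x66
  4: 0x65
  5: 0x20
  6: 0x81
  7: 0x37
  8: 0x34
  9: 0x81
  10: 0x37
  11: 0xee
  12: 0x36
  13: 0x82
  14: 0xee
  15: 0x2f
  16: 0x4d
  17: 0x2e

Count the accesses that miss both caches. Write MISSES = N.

MISSES = 7

  [0] addr=0x82 blk=32 s=0: MISS | VC []
  [1] addr=0x81 blk=32 s=0: L1-HIT | VC []
  [2] addr=0x37 blk=13 s=5: MISS | VC []
  [3] addr=0x66 blk=25 s=1: MISS | VC []
  [4] addr=0x65 blk=25 s=1: L1-HIT | VC []
  [5] addr=0x20 blk=8 s=0: MISS | VC [32]
  [6] addr=0x81 blk=32 s=0: VC-HIT | VC [8]
  [7] addr=0x37 blk=13 s=5: L1-HIT | VC [8]
  [8] addr=0x34 blk=13 s=5: L1-HIT | VC [8]
  [9] addr=0x81 blk=32 s=0: L1-HIT | VC [8]
  [10] addr=0x37 blk=13 s=5: L1-HIT | VC [8]
  [11] addr=0xee blk=59 s=3: MISS | VC [8]
  [12] addr=0x36 blk=13 s=5: L1-HIT | VC [8]
  [13] addr=0x82 blk=32 s=0: L1-HIT | VC [8]
  [14] addr=0xee blk=59 s=3: L1-HIT | VC [8]
  [15] addr=0x2f blk=11 s=3: MISS | VC [8, 59]
  [16] addr=0x4d blk=19 s=3: MISS | VC [8, 59, 11]
  [17] addr=0x2e blk=11 s=3: VC-HIT | VC [8, 59, 19]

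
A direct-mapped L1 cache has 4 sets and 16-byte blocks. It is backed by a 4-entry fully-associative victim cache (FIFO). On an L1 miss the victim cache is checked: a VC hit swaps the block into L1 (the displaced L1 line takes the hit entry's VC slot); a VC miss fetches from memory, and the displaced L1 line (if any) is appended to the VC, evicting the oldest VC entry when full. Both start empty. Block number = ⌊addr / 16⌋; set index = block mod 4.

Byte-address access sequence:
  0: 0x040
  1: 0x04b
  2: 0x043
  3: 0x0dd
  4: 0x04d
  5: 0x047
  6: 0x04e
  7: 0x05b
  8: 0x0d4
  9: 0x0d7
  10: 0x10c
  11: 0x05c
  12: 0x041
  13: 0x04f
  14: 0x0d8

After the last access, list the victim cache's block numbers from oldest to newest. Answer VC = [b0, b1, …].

VC = [5, 16]

0: 0x40 (blk 4, set 0) → MISS  vc=[]
1: 0x4b (blk 4, set 0) → L1-HIT  vc=[]
2: 0x43 (blk 4, set 0) → L1-HIT  vc=[]
3: 0xdd (blk 13, set 1) → MISS  vc=[]
4: 0x4d (blk 4, set 0) → L1-HIT  vc=[]
5: 0x47 (blk 4, set 0) → L1-HIT  vc=[]
6: 0x4e (blk 4, set 0) → L1-HIT  vc=[]
7: 0x5b (blk 5, set 1) → MISS  vc=[13]
8: 0xd4 (blk 13, set 1) → VC-HIT  vc=[5]
9: 0xd7 (blk 13, set 1) → L1-HIT  vc=[5]
10: 0x10c (blk 16, set 0) → MISS  vc=[5, 4]
11: 0x5c (blk 5, set 1) → VC-HIT  vc=[13, 4]
12: 0x41 (blk 4, set 0) → VC-HIT  vc=[13, 16]
13: 0x4f (blk 4, set 0) → L1-HIT  vc=[13, 16]
14: 0xd8 (blk 13, set 1) → VC-HIT  vc=[5, 16]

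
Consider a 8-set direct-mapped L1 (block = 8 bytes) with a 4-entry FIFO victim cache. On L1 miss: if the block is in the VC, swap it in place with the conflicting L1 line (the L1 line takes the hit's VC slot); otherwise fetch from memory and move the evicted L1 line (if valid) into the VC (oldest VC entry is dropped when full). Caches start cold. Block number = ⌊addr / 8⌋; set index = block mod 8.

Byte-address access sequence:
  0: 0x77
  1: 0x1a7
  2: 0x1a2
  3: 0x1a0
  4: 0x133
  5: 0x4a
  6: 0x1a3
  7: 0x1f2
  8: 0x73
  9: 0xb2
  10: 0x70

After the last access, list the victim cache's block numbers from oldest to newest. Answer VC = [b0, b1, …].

VC = [62, 38, 22]

  [0] addr=0x77 blk=14 s=6: MISS | VC []
  [1] addr=0x1a7 blk=52 s=4: MISS | VC []
  [2] addr=0x1a2 blk=52 s=4: L1-HIT | VC []
  [3] addr=0x1a0 blk=52 s=4: L1-HIT | VC []
  [4] addr=0x133 blk=38 s=6: MISS | VC [14]
  [5] addr=0x4a blk=9 s=1: MISS | VC [14]
  [6] addr=0x1a3 blk=52 s=4: L1-HIT | VC [14]
  [7] addr=0x1f2 blk=62 s=6: MISS | VC [14, 38]
  [8] addr=0x73 blk=14 s=6: VC-HIT | VC [62, 38]
  [9] addr=0xb2 blk=22 s=6: MISS | VC [62, 38, 14]
  [10] addr=0x70 blk=14 s=6: VC-HIT | VC [62, 38, 22]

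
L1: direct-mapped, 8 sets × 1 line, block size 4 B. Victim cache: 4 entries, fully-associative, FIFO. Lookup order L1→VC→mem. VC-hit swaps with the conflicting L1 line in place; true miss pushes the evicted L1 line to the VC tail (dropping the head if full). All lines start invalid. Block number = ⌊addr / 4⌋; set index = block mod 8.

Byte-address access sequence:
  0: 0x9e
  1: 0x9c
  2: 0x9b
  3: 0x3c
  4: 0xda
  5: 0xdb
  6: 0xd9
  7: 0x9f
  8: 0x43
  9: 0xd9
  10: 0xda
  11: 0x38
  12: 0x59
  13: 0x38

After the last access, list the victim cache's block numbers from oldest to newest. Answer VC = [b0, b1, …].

VC = [15, 38, 54, 22]

0: 0x9e (blk 39, set 7) → MISS  vc=[]
1: 0x9c (blk 39, set 7) → L1-HIT  vc=[]
2: 0x9b (blk 38, set 6) → MISS  vc=[]
3: 0x3c (blk 15, set 7) → MISS  vc=[39]
4: 0xda (blk 54, set 6) → MISS  vc=[39, 38]
5: 0xdb (blk 54, set 6) → L1-HIT  vc=[39, 38]
6: 0xd9 (blk 54, set 6) → L1-HIT  vc=[39, 38]
7: 0x9f (blk 39, set 7) → VC-HIT  vc=[15, 38]
8: 0x43 (blk 16, set 0) → MISS  vc=[15, 38]
9: 0xd9 (blk 54, set 6) → L1-HIT  vc=[15, 38]
10: 0xda (blk 54, set 6) → L1-HIT  vc=[15, 38]
11: 0x38 (blk 14, set 6) → MISS  vc=[15, 38, 54]
12: 0x59 (blk 22, set 6) → MISS  vc=[15, 38, 54, 14]
13: 0x38 (blk 14, set 6) → VC-HIT  vc=[15, 38, 54, 22]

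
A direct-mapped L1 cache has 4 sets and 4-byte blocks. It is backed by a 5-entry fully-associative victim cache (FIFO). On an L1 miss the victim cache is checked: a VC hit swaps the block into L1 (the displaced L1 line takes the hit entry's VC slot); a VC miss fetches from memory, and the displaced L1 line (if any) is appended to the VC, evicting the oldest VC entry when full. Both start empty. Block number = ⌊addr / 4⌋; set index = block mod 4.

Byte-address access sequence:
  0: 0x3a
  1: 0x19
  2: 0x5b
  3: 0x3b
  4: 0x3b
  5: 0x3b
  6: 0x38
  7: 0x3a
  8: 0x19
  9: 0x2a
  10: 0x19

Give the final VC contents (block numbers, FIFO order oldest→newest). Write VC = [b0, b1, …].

VC = [22, 14, 10]

0: 0x3a (blk 14, set 2) → MISS  vc=[]
1: 0x19 (blk 6, set 2) → MISS  vc=[14]
2: 0x5b (blk 22, set 2) → MISS  vc=[14, 6]
3: 0x3b (blk 14, set 2) → VC-HIT  vc=[22, 6]
4: 0x3b (blk 14, set 2) → L1-HIT  vc=[22, 6]
5: 0x3b (blk 14, set 2) → L1-HIT  vc=[22, 6]
6: 0x38 (blk 14, set 2) → L1-HIT  vc=[22, 6]
7: 0x3a (blk 14, set 2) → L1-HIT  vc=[22, 6]
8: 0x19 (blk 6, set 2) → VC-HIT  vc=[22, 14]
9: 0x2a (blk 10, set 2) → MISS  vc=[22, 14, 6]
10: 0x19 (blk 6, set 2) → VC-HIT  vc=[22, 14, 10]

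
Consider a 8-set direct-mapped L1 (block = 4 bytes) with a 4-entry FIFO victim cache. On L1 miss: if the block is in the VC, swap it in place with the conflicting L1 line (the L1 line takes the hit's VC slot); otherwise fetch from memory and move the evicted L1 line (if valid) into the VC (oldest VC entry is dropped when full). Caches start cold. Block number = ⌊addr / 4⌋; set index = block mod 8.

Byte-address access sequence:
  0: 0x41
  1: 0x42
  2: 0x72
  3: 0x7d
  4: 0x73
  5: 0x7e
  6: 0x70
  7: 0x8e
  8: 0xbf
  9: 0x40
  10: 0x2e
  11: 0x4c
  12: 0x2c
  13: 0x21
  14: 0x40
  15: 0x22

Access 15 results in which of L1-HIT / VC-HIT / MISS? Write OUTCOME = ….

0: 0x41 (blk 16, set 0) → MISS  vc=[]
1: 0x42 (blk 16, set 0) → L1-HIT  vc=[]
2: 0x72 (blk 28, set 4) → MISS  vc=[]
3: 0x7d (blk 31, set 7) → MISS  vc=[]
4: 0x73 (blk 28, set 4) → L1-HIT  vc=[]
5: 0x7e (blk 31, set 7) → L1-HIT  vc=[]
6: 0x70 (blk 28, set 4) → L1-HIT  vc=[]
7: 0x8e (blk 35, set 3) → MISS  vc=[]
8: 0xbf (blk 47, set 7) → MISS  vc=[31]
9: 0x40 (blk 16, set 0) → L1-HIT  vc=[31]
10: 0x2e (blk 11, set 3) → MISS  vc=[31, 35]
11: 0x4c (blk 19, set 3) → MISS  vc=[31, 35, 11]
12: 0x2c (blk 11, set 3) → VC-HIT  vc=[31, 35, 19]
13: 0x21 (blk 8, set 0) → MISS  vc=[31, 35, 19, 16]
14: 0x40 (blk 16, set 0) → VC-HIT  vc=[31, 35, 19, 8]
15: 0x22 (blk 8, set 0) → VC-HIT  vc=[31, 35, 19, 16]

OUTCOME = VC-HIT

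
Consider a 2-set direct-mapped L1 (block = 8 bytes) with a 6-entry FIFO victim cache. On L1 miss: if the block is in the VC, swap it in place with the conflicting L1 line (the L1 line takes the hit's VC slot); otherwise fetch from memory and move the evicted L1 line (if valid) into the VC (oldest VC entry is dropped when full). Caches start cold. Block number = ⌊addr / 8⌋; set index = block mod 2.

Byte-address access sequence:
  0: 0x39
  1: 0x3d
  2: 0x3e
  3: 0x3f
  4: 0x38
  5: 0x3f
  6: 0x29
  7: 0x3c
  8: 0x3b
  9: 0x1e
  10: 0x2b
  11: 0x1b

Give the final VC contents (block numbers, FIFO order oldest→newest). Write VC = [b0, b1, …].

  [0] addr=0x39 blk=7 s=1: MISS | VC []
  [1] addr=0x3d blk=7 s=1: L1-HIT | VC []
  [2] addr=0x3e blk=7 s=1: L1-HIT | VC []
  [3] addr=0x3f blk=7 s=1: L1-HIT | VC []
  [4] addr=0x38 blk=7 s=1: L1-HIT | VC []
  [5] addr=0x3f blk=7 s=1: L1-HIT | VC []
  [6] addr=0x29 blk=5 s=1: MISS | VC [7]
  [7] addr=0x3c blk=7 s=1: VC-HIT | VC [5]
  [8] addr=0x3b blk=7 s=1: L1-HIT | VC [5]
  [9] addr=0x1e blk=3 s=1: MISS | VC [5, 7]
  [10] addr=0x2b blk=5 s=1: VC-HIT | VC [3, 7]
  [11] addr=0x1b blk=3 s=1: VC-HIT | VC [5, 7]

VC = [5, 7]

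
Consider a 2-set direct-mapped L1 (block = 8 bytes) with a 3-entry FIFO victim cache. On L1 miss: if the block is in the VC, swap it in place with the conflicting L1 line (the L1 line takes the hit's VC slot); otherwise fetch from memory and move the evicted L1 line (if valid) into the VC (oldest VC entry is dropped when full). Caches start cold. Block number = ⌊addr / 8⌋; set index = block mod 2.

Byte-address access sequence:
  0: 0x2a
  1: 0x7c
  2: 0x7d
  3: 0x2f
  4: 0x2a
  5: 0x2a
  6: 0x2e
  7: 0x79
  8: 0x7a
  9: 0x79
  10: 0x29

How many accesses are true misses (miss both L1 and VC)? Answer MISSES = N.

#0 0x2a→b5/s1 MISS; vc=[]
#1 0x7c→b15/s1 MISS; vc=[5]
#2 0x7d→b15/s1 L1-HIT; vc=[5]
#3 0x2f→b5/s1 VC-HIT; vc=[15]
#4 0x2a→b5/s1 L1-HIT; vc=[15]
#5 0x2a→b5/s1 L1-HIT; vc=[15]
#6 0x2e→b5/s1 L1-HIT; vc=[15]
#7 0x79→b15/s1 VC-HIT; vc=[5]
#8 0x7a→b15/s1 L1-HIT; vc=[5]
#9 0x79→b15/s1 L1-HIT; vc=[5]
#10 0x29→b5/s1 VC-HIT; vc=[15]

MISSES = 2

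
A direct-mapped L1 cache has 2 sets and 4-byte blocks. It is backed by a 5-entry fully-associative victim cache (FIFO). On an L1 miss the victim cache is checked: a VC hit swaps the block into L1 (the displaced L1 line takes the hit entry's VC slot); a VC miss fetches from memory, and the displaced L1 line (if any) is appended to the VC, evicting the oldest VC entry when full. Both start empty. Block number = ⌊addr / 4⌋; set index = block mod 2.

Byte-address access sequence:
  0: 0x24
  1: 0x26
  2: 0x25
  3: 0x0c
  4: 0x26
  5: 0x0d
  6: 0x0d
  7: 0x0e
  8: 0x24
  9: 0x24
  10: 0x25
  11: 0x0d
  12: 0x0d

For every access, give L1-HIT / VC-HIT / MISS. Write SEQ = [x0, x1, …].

SEQ = [MISS, L1-HIT, L1-HIT, MISS, VC-HIT, VC-HIT, L1-HIT, L1-HIT, VC-HIT, L1-HIT, L1-HIT, VC-HIT, L1-HIT]

#0 0x24→b9/s1 MISS; vc=[]
#1 0x26→b9/s1 L1-HIT; vc=[]
#2 0x25→b9/s1 L1-HIT; vc=[]
#3 0xc→b3/s1 MISS; vc=[9]
#4 0x26→b9/s1 VC-HIT; vc=[3]
#5 0xd→b3/s1 VC-HIT; vc=[9]
#6 0xd→b3/s1 L1-HIT; vc=[9]
#7 0xe→b3/s1 L1-HIT; vc=[9]
#8 0x24→b9/s1 VC-HIT; vc=[3]
#9 0x24→b9/s1 L1-HIT; vc=[3]
#10 0x25→b9/s1 L1-HIT; vc=[3]
#11 0xd→b3/s1 VC-HIT; vc=[9]
#12 0xd→b3/s1 L1-HIT; vc=[9]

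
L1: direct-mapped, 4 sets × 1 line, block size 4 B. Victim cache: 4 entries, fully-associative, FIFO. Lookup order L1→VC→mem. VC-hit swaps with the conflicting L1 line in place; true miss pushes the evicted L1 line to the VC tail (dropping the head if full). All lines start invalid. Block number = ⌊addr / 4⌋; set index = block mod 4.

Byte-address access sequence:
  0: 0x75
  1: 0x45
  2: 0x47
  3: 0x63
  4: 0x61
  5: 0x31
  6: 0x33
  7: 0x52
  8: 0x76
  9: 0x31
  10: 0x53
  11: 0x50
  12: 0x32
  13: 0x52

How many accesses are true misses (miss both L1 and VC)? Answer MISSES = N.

#0 0x75→b29/s1 MISS; vc=[]
#1 0x45→b17/s1 MISS; vc=[29]
#2 0x47→b17/s1 L1-HIT; vc=[29]
#3 0x63→b24/s0 MISS; vc=[29]
#4 0x61→b24/s0 L1-HIT; vc=[29]
#5 0x31→b12/s0 MISS; vc=[29,24]
#6 0x33→b12/s0 L1-HIT; vc=[29,24]
#7 0x52→b20/s0 MISS; vc=[29,24,12]
#8 0x76→b29/s1 VC-HIT; vc=[17,24,12]
#9 0x31→b12/s0 VC-HIT; vc=[17,24,20]
#10 0x53→b20/s0 VC-HIT; vc=[17,24,12]
#11 0x50→b20/s0 L1-HIT; vc=[17,24,12]
#12 0x32→b12/s0 VC-HIT; vc=[17,24,20]
#13 0x52→b20/s0 VC-HIT; vc=[17,24,12]

MISSES = 5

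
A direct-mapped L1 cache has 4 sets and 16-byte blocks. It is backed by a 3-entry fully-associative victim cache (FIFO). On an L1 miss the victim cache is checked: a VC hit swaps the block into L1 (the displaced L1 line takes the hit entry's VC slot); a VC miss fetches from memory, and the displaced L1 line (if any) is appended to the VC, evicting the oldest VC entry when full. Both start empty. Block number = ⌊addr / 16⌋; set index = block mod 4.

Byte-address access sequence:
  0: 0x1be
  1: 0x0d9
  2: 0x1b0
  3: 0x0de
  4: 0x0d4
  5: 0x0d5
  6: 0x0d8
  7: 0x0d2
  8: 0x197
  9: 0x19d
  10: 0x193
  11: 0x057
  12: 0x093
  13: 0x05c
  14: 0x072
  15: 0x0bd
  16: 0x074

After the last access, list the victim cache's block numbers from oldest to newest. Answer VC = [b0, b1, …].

  [0] addr=0x1be blk=27 s=3: MISS | VC []
  [1] addr=0xd9 blk=13 s=1: MISS | VC []
  [2] addr=0x1b0 blk=27 s=3: L1-HIT | VC []
  [3] addr=0xde blk=13 s=1: L1-HIT | VC []
  [4] addr=0xd4 blk=13 s=1: L1-HIT | VC []
  [5] addr=0xd5 blk=13 s=1: L1-HIT | VC []
  [6] addr=0xd8 blk=13 s=1: L1-HIT | VC []
  [7] addr=0xd2 blk=13 s=1: L1-HIT | VC []
  [8] addr=0x197 blk=25 s=1: MISS | VC [13]
  [9] addr=0x19d blk=25 s=1: L1-HIT | VC [13]
  [10] addr=0x193 blk=25 s=1: L1-HIT | VC [13]
  [11] addr=0x57 blk=5 s=1: MISS | VC [13, 25]
  [12] addr=0x93 blk=9 s=1: MISS | VC [13, 25, 5]
  [13] addr=0x5c blk=5 s=1: VC-HIT | VC [13, 25, 9]
  [14] addr=0x72 blk=7 s=3: MISS | VC [25, 9, 27]
  [15] addr=0xbd blk=11 s=3: MISS | VC [9, 27, 7]
  [16] addr=0x74 blk=7 s=3: VC-HIT | VC [9, 27, 11]

VC = [9, 27, 11]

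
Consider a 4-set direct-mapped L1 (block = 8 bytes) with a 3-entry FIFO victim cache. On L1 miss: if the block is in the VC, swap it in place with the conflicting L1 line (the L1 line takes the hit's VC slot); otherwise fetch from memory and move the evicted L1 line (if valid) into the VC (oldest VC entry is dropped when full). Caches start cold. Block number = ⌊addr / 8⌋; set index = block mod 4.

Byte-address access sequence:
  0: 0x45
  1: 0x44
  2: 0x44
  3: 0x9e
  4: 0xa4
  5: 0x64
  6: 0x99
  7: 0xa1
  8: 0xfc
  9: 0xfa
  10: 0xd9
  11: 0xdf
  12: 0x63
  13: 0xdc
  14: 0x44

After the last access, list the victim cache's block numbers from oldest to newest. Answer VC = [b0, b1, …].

VC = [19, 31, 12]

  [0] addr=0x45 blk=8 s=0: MISS | VC []
  [1] addr=0x44 blk=8 s=0: L1-HIT | VC []
  [2] addr=0x44 blk=8 s=0: L1-HIT | VC []
  [3] addr=0x9e blk=19 s=3: MISS | VC []
  [4] addr=0xa4 blk=20 s=0: MISS | VC [8]
  [5] addr=0x64 blk=12 s=0: MISS | VC [8, 20]
  [6] addr=0x99 blk=19 s=3: L1-HIT | VC [8, 20]
  [7] addr=0xa1 blk=20 s=0: VC-HIT | VC [8, 12]
  [8] addr=0xfc blk=31 s=3: MISS | VC [8, 12, 19]
  [9] addr=0xfa blk=31 s=3: L1-HIT | VC [8, 12, 19]
  [10] addr=0xd9 blk=27 s=3: MISS | VC [12, 19, 31]
  [11] addr=0xdf blk=27 s=3: L1-HIT | VC [12, 19, 31]
  [12] addr=0x63 blk=12 s=0: VC-HIT | VC [20, 19, 31]
  [13] addr=0xdc blk=27 s=3: L1-HIT | VC [20, 19, 31]
  [14] addr=0x44 blk=8 s=0: MISS | VC [19, 31, 12]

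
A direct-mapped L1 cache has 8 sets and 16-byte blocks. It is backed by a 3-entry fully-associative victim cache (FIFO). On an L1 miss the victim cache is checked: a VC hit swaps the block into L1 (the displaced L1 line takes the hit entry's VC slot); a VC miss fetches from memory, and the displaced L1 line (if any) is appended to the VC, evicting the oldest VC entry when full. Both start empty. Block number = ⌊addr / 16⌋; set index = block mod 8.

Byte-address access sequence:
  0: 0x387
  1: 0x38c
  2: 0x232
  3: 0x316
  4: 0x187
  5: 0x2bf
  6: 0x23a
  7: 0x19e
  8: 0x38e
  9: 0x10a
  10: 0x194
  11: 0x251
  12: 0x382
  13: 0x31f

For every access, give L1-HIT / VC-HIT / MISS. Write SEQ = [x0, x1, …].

  [0] addr=0x387 blk=56 s=0: MISS | VC []
  [1] addr=0x38c blk=56 s=0: L1-HIT | VC []
  [2] addr=0x232 blk=35 s=3: MISS | VC []
  [3] addr=0x316 blk=49 s=1: MISS | VC []
  [4] addr=0x187 blk=24 s=0: MISS | VC [56]
  [5] addr=0x2bf blk=43 s=3: MISS | VC [56, 35]
  [6] addr=0x23a blk=35 s=3: VC-HIT | VC [56, 43]
  [7] addr=0x19e blk=25 s=1: MISS | VC [56, 43, 49]
  [8] addr=0x38e blk=56 s=0: VC-HIT | VC [24, 43, 49]
  [9] addr=0x10a blk=16 s=0: MISS | VC [43, 49, 56]
  [10] addr=0x194 blk=25 s=1: L1-HIT | VC [43, 49, 56]
  [11] addr=0x251 blk=37 s=5: MISS | VC [43, 49, 56]
  [12] addr=0x382 blk=56 s=0: VC-HIT | VC [43, 49, 16]
  [13] addr=0x31f blk=49 s=1: VC-HIT | VC [43, 25, 16]

SEQ = [MISS, L1-HIT, MISS, MISS, MISS, MISS, VC-HIT, MISS, VC-HIT, MISS, L1-HIT, MISS, VC-HIT, VC-HIT]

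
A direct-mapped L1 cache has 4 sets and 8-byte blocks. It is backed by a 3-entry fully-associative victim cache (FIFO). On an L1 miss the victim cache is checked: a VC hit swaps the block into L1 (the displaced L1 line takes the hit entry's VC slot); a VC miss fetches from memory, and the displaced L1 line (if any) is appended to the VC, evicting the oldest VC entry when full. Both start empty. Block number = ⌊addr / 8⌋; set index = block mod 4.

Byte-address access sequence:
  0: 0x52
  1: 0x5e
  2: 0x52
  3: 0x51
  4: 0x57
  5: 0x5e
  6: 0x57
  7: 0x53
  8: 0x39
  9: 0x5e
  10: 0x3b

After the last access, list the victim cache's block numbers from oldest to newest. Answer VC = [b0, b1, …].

#0 0x52→b10/s2 MISS; vc=[]
#1 0x5e→b11/s3 MISS; vc=[]
#2 0x52→b10/s2 L1-HIT; vc=[]
#3 0x51→b10/s2 L1-HIT; vc=[]
#4 0x57→b10/s2 L1-HIT; vc=[]
#5 0x5e→b11/s3 L1-HIT; vc=[]
#6 0x57→b10/s2 L1-HIT; vc=[]
#7 0x53→b10/s2 L1-HIT; vc=[]
#8 0x39→b7/s3 MISS; vc=[11]
#9 0x5e→b11/s3 VC-HIT; vc=[7]
#10 0x3b→b7/s3 VC-HIT; vc=[11]

VC = [11]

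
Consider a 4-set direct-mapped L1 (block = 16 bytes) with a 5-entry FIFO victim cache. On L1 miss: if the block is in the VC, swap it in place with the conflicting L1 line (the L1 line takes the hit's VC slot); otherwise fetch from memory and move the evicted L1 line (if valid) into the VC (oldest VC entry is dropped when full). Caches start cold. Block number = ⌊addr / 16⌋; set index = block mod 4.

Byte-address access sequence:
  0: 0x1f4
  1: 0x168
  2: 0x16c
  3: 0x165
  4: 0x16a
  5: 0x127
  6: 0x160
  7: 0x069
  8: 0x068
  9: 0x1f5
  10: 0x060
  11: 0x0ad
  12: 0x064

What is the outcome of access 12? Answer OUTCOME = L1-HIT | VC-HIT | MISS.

OUTCOME = VC-HIT

  [0] addr=0x1f4 blk=31 s=3: MISS | VC []
  [1] addr=0x168 blk=22 s=2: MISS | VC []
  [2] addr=0x16c blk=22 s=2: L1-HIT | VC []
  [3] addr=0x165 blk=22 s=2: L1-HIT | VC []
  [4] addr=0x16a blk=22 s=2: L1-HIT | VC []
  [5] addr=0x127 blk=18 s=2: MISS | VC [22]
  [6] addr=0x160 blk=22 s=2: VC-HIT | VC [18]
  [7] addr=0x69 blk=6 s=2: MISS | VC [18, 22]
  [8] addr=0x68 blk=6 s=2: L1-HIT | VC [18, 22]
  [9] addr=0x1f5 blk=31 s=3: L1-HIT | VC [18, 22]
  [10] addr=0x60 blk=6 s=2: L1-HIT | VC [18, 22]
  [11] addr=0xad blk=10 s=2: MISS | VC [18, 22, 6]
  [12] addr=0x64 blk=6 s=2: VC-HIT | VC [18, 22, 10]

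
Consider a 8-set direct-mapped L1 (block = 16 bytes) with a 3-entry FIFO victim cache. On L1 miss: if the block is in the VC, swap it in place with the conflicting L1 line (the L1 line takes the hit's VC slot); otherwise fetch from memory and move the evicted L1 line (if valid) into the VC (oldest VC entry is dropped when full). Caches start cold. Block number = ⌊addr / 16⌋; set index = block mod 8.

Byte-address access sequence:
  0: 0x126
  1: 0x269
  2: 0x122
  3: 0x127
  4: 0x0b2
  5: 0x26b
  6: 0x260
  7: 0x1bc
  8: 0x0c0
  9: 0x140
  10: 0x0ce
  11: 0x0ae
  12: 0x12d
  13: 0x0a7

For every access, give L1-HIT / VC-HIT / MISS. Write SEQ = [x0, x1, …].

SEQ = [MISS, MISS, L1-HIT, L1-HIT, MISS, L1-HIT, L1-HIT, MISS, MISS, MISS, VC-HIT, MISS, VC-HIT, VC-HIT]

  [0] addr=0x126 blk=18 s=2: MISS | VC []
  [1] addr=0x269 blk=38 s=6: MISS | VC []
  [2] addr=0x122 blk=18 s=2: L1-HIT | VC []
  [3] addr=0x127 blk=18 s=2: L1-HIT | VC []
  [4] addr=0xb2 blk=11 s=3: MISS | VC []
  [5] addr=0x26b blk=38 s=6: L1-HIT | VC []
  [6] addr=0x260 blk=38 s=6: L1-HIT | VC []
  [7] addr=0x1bc blk=27 s=3: MISS | VC [11]
  [8] addr=0xc0 blk=12 s=4: MISS | VC [11]
  [9] addr=0x140 blk=20 s=4: MISS | VC [11, 12]
  [10] addr=0xce blk=12 s=4: VC-HIT | VC [11, 20]
  [11] addr=0xae blk=10 s=2: MISS | VC [11, 20, 18]
  [12] addr=0x12d blk=18 s=2: VC-HIT | VC [11, 20, 10]
  [13] addr=0xa7 blk=10 s=2: VC-HIT | VC [11, 20, 18]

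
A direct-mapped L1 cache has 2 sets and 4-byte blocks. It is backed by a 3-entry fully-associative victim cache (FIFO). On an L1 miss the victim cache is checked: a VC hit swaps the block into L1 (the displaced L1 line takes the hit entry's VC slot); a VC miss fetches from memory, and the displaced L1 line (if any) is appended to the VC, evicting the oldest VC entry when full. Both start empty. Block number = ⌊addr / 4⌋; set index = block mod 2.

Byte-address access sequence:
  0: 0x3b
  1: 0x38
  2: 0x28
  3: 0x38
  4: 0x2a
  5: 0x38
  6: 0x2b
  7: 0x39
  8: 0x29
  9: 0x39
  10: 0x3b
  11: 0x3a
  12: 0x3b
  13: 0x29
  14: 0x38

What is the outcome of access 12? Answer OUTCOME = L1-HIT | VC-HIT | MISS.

0: 0x3b (blk 14, set 0) → MISS  vc=[]
1: 0x38 (blk 14, set 0) → L1-HIT  vc=[]
2: 0x28 (blk 10, set 0) → MISS  vc=[14]
3: 0x38 (blk 14, set 0) → VC-HIT  vc=[10]
4: 0x2a (blk 10, set 0) → VC-HIT  vc=[14]
5: 0x38 (blk 14, set 0) → VC-HIT  vc=[10]
6: 0x2b (blk 10, set 0) → VC-HIT  vc=[14]
7: 0x39 (blk 14, set 0) → VC-HIT  vc=[10]
8: 0x29 (blk 10, set 0) → VC-HIT  vc=[14]
9: 0x39 (blk 14, set 0) → VC-HIT  vc=[10]
10: 0x3b (blk 14, set 0) → L1-HIT  vc=[10]
11: 0x3a (blk 14, set 0) → L1-HIT  vc=[10]
12: 0x3b (blk 14, set 0) → L1-HIT  vc=[10]
13: 0x29 (blk 10, set 0) → VC-HIT  vc=[14]
14: 0x38 (blk 14, set 0) → VC-HIT  vc=[10]

OUTCOME = L1-HIT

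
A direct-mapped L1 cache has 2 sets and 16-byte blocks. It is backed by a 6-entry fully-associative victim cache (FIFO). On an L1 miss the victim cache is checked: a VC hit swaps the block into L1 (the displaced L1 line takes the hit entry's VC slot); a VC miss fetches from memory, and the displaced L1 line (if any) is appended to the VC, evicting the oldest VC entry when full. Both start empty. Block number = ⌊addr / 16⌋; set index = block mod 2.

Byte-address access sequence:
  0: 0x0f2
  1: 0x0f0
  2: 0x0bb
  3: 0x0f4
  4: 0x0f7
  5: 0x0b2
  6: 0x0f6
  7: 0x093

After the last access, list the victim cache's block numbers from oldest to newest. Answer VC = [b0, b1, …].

VC = [11, 15]

  [0] addr=0xf2 blk=15 s=1: MISS | VC []
  [1] addr=0xf0 blk=15 s=1: L1-HIT | VC []
  [2] addr=0xbb blk=11 s=1: MISS | VC [15]
  [3] addr=0xf4 blk=15 s=1: VC-HIT | VC [11]
  [4] addr=0xf7 blk=15 s=1: L1-HIT | VC [11]
  [5] addr=0xb2 blk=11 s=1: VC-HIT | VC [15]
  [6] addr=0xf6 blk=15 s=1: VC-HIT | VC [11]
  [7] addr=0x93 blk=9 s=1: MISS | VC [11, 15]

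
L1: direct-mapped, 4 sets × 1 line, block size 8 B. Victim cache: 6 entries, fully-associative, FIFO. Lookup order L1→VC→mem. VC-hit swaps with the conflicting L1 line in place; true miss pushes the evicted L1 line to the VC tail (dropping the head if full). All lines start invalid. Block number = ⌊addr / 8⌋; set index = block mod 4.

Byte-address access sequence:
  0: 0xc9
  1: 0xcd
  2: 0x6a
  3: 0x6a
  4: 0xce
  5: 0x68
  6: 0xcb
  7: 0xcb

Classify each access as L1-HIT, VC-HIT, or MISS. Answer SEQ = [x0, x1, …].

0: 0xc9 (blk 25, set 1) → MISS  vc=[]
1: 0xcd (blk 25, set 1) → L1-HIT  vc=[]
2: 0x6a (blk 13, set 1) → MISS  vc=[25]
3: 0x6a (blk 13, set 1) → L1-HIT  vc=[25]
4: 0xce (blk 25, set 1) → VC-HIT  vc=[13]
5: 0x68 (blk 13, set 1) → VC-HIT  vc=[25]
6: 0xcb (blk 25, set 1) → VC-HIT  vc=[13]
7: 0xcb (blk 25, set 1) → L1-HIT  vc=[13]

SEQ = [MISS, L1-HIT, MISS, L1-HIT, VC-HIT, VC-HIT, VC-HIT, L1-HIT]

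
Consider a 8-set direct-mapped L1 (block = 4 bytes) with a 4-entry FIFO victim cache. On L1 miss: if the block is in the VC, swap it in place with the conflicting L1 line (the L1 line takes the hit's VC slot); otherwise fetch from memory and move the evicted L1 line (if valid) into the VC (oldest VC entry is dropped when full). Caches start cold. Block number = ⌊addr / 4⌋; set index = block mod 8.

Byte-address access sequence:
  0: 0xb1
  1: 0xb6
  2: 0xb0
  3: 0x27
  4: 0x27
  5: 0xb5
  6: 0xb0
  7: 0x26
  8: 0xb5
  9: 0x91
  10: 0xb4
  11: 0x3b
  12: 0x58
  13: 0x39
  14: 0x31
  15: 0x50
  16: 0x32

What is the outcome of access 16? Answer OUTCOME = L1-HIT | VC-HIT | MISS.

0: 0xb1 (blk 44, set 4) → MISS  vc=[]
1: 0xb6 (blk 45, set 5) → MISS  vc=[]
2: 0xb0 (blk 44, set 4) → L1-HIT  vc=[]
3: 0x27 (blk 9, set 1) → MISS  vc=[]
4: 0x27 (blk 9, set 1) → L1-HIT  vc=[]
5: 0xb5 (blk 45, set 5) → L1-HIT  vc=[]
6: 0xb0 (blk 44, set 4) → L1-HIT  vc=[]
7: 0x26 (blk 9, set 1) → L1-HIT  vc=[]
8: 0xb5 (blk 45, set 5) → L1-HIT  vc=[]
9: 0x91 (blk 36, set 4) → MISS  vc=[44]
10: 0xb4 (blk 45, set 5) → L1-HIT  vc=[44]
11: 0x3b (blk 14, set 6) → MISS  vc=[44]
12: 0x58 (blk 22, set 6) → MISS  vc=[44, 14]
13: 0x39 (blk 14, set 6) → VC-HIT  vc=[44, 22]
14: 0x31 (blk 12, set 4) → MISS  vc=[44, 22, 36]
15: 0x50 (blk 20, set 4) → MISS  vc=[44, 22, 36, 12]
16: 0x32 (blk 12, set 4) → VC-HIT  vc=[44, 22, 36, 20]

OUTCOME = VC-HIT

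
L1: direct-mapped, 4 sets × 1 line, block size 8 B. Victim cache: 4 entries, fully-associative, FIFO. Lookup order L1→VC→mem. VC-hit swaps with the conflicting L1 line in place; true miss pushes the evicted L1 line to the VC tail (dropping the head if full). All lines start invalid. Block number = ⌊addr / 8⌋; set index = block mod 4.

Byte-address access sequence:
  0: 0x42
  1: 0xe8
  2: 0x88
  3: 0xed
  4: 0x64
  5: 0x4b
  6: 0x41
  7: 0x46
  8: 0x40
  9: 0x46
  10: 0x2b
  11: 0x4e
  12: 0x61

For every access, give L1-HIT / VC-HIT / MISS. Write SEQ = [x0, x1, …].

0: 0x42 (blk 8, set 0) → MISS  vc=[]
1: 0xe8 (blk 29, set 1) → MISS  vc=[]
2: 0x88 (blk 17, set 1) → MISS  vc=[29]
3: 0xed (blk 29, set 1) → VC-HIT  vc=[17]
4: 0x64 (blk 12, set 0) → MISS  vc=[17, 8]
5: 0x4b (blk 9, set 1) → MISS  vc=[17, 8, 29]
6: 0x41 (blk 8, set 0) → VC-HIT  vc=[17, 12, 29]
7: 0x46 (blk 8, set 0) → L1-HIT  vc=[17, 12, 29]
8: 0x40 (blk 8, set 0) → L1-HIT  vc=[17, 12, 29]
9: 0x46 (blk 8, set 0) → L1-HIT  vc=[17, 12, 29]
10: 0x2b (blk 5, set 1) → MISS  vc=[17, 12, 29, 9]
11: 0x4e (blk 9, set 1) → VC-HIT  vc=[17, 12, 29, 5]
12: 0x61 (blk 12, set 0) → VC-HIT  vc=[17, 8, 29, 5]

SEQ = [MISS, MISS, MISS, VC-HIT, MISS, MISS, VC-HIT, L1-HIT, L1-HIT, L1-HIT, MISS, VC-HIT, VC-HIT]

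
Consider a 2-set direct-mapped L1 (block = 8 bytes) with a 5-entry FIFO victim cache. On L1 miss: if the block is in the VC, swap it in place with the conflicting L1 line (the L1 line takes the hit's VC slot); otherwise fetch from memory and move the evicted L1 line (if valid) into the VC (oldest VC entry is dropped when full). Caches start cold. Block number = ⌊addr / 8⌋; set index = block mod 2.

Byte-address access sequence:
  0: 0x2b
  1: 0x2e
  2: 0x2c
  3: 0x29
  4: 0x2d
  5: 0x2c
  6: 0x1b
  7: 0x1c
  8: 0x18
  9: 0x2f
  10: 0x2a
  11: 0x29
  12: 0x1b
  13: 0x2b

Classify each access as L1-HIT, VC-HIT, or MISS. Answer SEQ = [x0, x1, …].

#0 0x2b→b5/s1 MISS; vc=[]
#1 0x2e→b5/s1 L1-HIT; vc=[]
#2 0x2c→b5/s1 L1-HIT; vc=[]
#3 0x29→b5/s1 L1-HIT; vc=[]
#4 0x2d→b5/s1 L1-HIT; vc=[]
#5 0x2c→b5/s1 L1-HIT; vc=[]
#6 0x1b→b3/s1 MISS; vc=[5]
#7 0x1c→b3/s1 L1-HIT; vc=[5]
#8 0x18→b3/s1 L1-HIT; vc=[5]
#9 0x2f→b5/s1 VC-HIT; vc=[3]
#10 0x2a→b5/s1 L1-HIT; vc=[3]
#11 0x29→b5/s1 L1-HIT; vc=[3]
#12 0x1b→b3/s1 VC-HIT; vc=[5]
#13 0x2b→b5/s1 VC-HIT; vc=[3]

SEQ = [MISS, L1-HIT, L1-HIT, L1-HIT, L1-HIT, L1-HIT, MISS, L1-HIT, L1-HIT, VC-HIT, L1-HIT, L1-HIT, VC-HIT, VC-HIT]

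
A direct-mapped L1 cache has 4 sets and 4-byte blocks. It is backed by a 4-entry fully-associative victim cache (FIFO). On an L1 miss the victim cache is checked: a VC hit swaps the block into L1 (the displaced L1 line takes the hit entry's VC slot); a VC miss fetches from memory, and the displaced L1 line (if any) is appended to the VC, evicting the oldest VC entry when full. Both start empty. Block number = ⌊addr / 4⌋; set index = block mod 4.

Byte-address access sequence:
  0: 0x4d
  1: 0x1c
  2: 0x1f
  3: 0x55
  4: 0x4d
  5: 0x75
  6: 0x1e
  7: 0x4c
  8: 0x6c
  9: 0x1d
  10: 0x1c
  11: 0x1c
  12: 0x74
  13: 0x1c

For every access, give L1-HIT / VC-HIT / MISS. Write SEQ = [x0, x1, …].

SEQ = [MISS, MISS, L1-HIT, MISS, VC-HIT, MISS, VC-HIT, VC-HIT, MISS, VC-HIT, L1-HIT, L1-HIT, L1-HIT, L1-HIT]

#0 0x4d→b19/s3 MISS; vc=[]
#1 0x1c→b7/s3 MISS; vc=[19]
#2 0x1f→b7/s3 L1-HIT; vc=[19]
#3 0x55→b21/s1 MISS; vc=[19]
#4 0x4d→b19/s3 VC-HIT; vc=[7]
#5 0x75→b29/s1 MISS; vc=[7,21]
#6 0x1e→b7/s3 VC-HIT; vc=[19,21]
#7 0x4c→b19/s3 VC-HIT; vc=[7,21]
#8 0x6c→b27/s3 MISS; vc=[7,21,19]
#9 0x1d→b7/s3 VC-HIT; vc=[27,21,19]
#10 0x1c→b7/s3 L1-HIT; vc=[27,21,19]
#11 0x1c→b7/s3 L1-HIT; vc=[27,21,19]
#12 0x74→b29/s1 L1-HIT; vc=[27,21,19]
#13 0x1c→b7/s3 L1-HIT; vc=[27,21,19]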